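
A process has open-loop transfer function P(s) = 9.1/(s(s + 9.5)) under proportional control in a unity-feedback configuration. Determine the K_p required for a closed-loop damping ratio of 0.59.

K_p = 7.12

Closed-loop characteristic equation: s² + 9.5s + K_p·9.1 = 0.
So ω_n = √(9.1K_p) and 2ζω_n = 9.5, giving ζ = 9.5/(2√(9.1K_p)).
Setting ζ = 0.59: √(9.1K_p) = 9.5/(2·0.59) = 8.051, so K_p = 64.82/9.1 = 7.12.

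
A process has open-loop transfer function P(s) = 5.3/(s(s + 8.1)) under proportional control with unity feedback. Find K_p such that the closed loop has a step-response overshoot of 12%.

From %OS = 100·exp(−πζ/√(1−ζ²)) = 12%, ζ = −ln(0.12)/√(π²+ln²(0.12)) = 0.5594.
Characteristic equation s² + 8.1s + 5.3K_p = 0 gives ζ = 8.1/(2√(5.3K_p)).
Setting ζ = 0.5594: √(5.3K_p) = 8.1/(2·0.5594) = 7.24, so K_p = 52.41/5.3 = 9.89.

K_p = 9.89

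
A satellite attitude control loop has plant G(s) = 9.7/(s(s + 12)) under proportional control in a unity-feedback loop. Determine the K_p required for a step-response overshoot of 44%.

From %OS = 100·exp(−πζ/√(1−ζ²)) = 44%, ζ = −ln(0.44)/√(π²+ln²(0.44)) = 0.2528.
Characteristic equation s² + 12s + 9.7K_p = 0 gives ζ = 12/(2√(9.7K_p)).
Setting ζ = 0.2528: √(9.7K_p) = 12/(2·0.2528) = 23.73, so K_p = 563.2/9.7 = 58.1.

K_p = 58.1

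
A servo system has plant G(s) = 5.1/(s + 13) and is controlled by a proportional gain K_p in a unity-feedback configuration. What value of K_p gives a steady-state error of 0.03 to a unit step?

K_p = 82.4

The loop is type 0, so e_ss(step) = 1/(1 + K_pos) with K_pos = K_p·G(0).
G(0) = 0.3923. Require 1/(1 + K_p·0.3923) = 0.03, so 1 + 0.3923·K_p = 33.33.
K_p = (33.33 − 1)/0.3923 = 82.4.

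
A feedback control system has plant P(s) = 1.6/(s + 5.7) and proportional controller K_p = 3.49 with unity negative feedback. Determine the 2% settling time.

T_s ≈ 0.354 s

Closed-loop transfer function: T(s) = K_p·P(s)/(1 + K_p·P(s)) = 5.584/(s + 5.7 + 5.584) = 5.584/(s + 11.28).
Time constant τ = 1/11.28 = 0.08862 s, so the 2% settling time is about 4τ = 0.354 s.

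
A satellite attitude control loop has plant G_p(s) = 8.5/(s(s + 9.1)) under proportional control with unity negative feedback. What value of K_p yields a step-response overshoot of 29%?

K_p = 18.1

From %OS = 100·exp(−πζ/√(1−ζ²)) = 29%, ζ = −ln(0.29)/√(π²+ln²(0.29)) = 0.3666.
Characteristic equation s² + 9.1s + 8.5K_p = 0 gives ζ = 9.1/(2√(8.5K_p)).
Setting ζ = 0.3666: √(8.5K_p) = 9.1/(2·0.3666) = 12.41, so K_p = 154/8.5 = 18.1.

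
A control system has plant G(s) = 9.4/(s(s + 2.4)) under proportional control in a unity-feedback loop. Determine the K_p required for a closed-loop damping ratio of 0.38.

K_p = 1.06

Closed-loop characteristic equation: s² + 2.4s + K_p·9.4 = 0.
So ω_n = √(9.4K_p) and 2ζω_n = 2.4, giving ζ = 2.4/(2√(9.4K_p)).
Setting ζ = 0.38: √(9.4K_p) = 2.4/(2·0.38) = 3.158, so K_p = 9.972/9.4 = 1.06.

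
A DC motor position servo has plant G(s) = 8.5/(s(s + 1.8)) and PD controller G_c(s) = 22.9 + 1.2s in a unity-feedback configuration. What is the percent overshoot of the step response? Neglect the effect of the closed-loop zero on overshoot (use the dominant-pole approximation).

Forward path: (22.9 + 1.2s)·8.5/(s(s+1.8)). The closed-loop characteristic equation is s² + (1.8 + 8.5·1.2)s + 8.5·22.9 = 0.
That is s² + 12s + 194.6 = 0, so ω_n = 13.95 rad/s and ζ = 12/(2·13.95) = 0.4301.
%OS = 100·exp(−πζ/√(1−ζ²)) = 22.4%.

22.4%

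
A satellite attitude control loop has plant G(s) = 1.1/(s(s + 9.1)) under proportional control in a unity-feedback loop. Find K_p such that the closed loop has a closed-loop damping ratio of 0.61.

K_p = 50.6

Closed-loop characteristic equation: s² + 9.1s + K_p·1.1 = 0.
So ω_n = √(1.1K_p) and 2ζω_n = 9.1, giving ζ = 9.1/(2√(1.1K_p)).
Setting ζ = 0.61: √(1.1K_p) = 9.1/(2·0.61) = 7.459, so K_p = 55.64/1.1 = 50.6.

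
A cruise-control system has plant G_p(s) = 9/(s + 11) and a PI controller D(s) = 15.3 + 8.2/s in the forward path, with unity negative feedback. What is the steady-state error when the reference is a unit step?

0

The open loop D(s)G_p(s) has a pole at the origin (type 1), so the static position error constant is infinite and e_ss = 1/(1+∞) = 0.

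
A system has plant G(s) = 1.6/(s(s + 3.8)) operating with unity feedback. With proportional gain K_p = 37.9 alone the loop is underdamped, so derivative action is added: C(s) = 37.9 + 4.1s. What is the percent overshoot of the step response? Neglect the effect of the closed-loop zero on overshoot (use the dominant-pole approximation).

6.09%

Forward path: (37.9 + 4.1s)·1.6/(s(s+3.8)). The closed-loop characteristic equation is s² + (3.8 + 1.6·4.1)s + 1.6·37.9 = 0.
That is s² + 10.36s + 60.64 = 0, so ω_n = 7.787 rad/s and ζ = 10.36/(2·7.787) = 0.6652.
%OS = 100·exp(−πζ/√(1−ζ²)) = 6.09%.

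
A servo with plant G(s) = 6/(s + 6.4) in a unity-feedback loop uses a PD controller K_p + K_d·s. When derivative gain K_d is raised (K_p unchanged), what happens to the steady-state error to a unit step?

K_d affects only the transient (the s-coefficient); the DC loop gain, and hence e_ss, depends only on K_p.

unchanged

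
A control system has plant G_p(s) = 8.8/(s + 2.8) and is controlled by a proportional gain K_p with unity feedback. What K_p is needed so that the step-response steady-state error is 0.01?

K_p = 31.5

For a type-0 loop with proportional control, e_ss = 1/(1 + K_p·G_p(0)).
G_p(0) = 3.143. Require 1/(1 + K_p·3.143) = 0.01, so 1 + 3.143·K_p = 100.
K_p = (100 − 1)/3.143 = 31.5.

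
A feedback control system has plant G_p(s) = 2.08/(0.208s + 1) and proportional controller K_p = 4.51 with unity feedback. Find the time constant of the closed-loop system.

Closed loop: T(s) = K_p·G_p/(1+K_p·G_p) = 9.381/(0.208s + 1 + 9.381), with pole at s = −(1 + 9.381)/0.208 = −49.91.
Closed-loop time constant τ = 1/49.91 = 0.02 s.

τ = 0.02 s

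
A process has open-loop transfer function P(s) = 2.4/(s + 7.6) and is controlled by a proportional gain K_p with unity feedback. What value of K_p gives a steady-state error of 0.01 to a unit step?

For a type-0 loop with proportional control, e_ss = 1/(1 + K_p·P(0)).
P(0) = 0.3158. Require 1/(1 + K_p·0.3158) = 0.01, so 1 + 0.3158·K_p = 100.
K_p = (100 − 1)/0.3158 = 314.

K_p = 314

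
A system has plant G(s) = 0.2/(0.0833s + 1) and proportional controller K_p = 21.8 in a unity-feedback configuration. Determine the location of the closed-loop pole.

s = -64.35

Closed loop: T(s) = K_p·G/(1+K_p·G) = 4.36/(0.0833s + 1 + 4.36), with pole at s = −(1 + 4.36)/0.0833 = −64.35.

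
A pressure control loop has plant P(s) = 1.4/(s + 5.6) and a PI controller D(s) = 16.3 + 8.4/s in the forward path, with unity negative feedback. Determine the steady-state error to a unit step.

0

The open loop D(s)P(s) has a pole at the origin (type 1), so the static position error constant is infinite and e_ss = 1/(1+∞) = 0.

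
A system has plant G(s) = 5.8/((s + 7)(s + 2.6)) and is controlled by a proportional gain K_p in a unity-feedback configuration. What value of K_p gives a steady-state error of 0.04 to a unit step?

For a type-0 loop with proportional control, e_ss = 1/(1 + K_p·G(0)).
G(0) = 0.3187. Require 1/(1 + K_p·0.3187) = 0.04, so 1 + 0.3187·K_p = 25.
K_p = (25 − 1)/0.3187 = 75.3.

K_p = 75.3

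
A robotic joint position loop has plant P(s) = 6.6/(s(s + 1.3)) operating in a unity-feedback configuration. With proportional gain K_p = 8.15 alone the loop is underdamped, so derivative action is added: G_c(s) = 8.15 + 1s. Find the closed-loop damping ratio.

ζ = 0.539

Forward path: (8.15 + 1s)·6.6/(s(s+1.3)). The closed-loop characteristic equation is s² + (1.3 + 6.6·1)s + 6.6·8.15 = 0.
That is s² + 7.9s + 53.79 = 0, so ω_n = 7.334 rad/s and ζ = 7.9/(2·7.334) = 0.5386.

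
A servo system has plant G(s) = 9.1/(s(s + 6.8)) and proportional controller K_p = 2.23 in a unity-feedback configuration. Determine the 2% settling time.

From 1 + K_pG(s) = 0: s² + 6.8s + 20.29 = 0 ⇒ ω_n = 4.505, ζ = 0.7548.
2% settling time T_s ≈ 4/(ζω_n) = 4/3.4 = 1.18 s.

T_s ≈ 1.18 s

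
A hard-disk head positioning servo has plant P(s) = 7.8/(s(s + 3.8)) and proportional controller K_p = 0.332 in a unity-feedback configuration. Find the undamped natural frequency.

ω_n = 1.61 rad/s

The closed-loop denominator is s(s+3.8) + 0.332·7.8 = s² + 3.8s + 2.59.
So ω_n² = 2.59 ⇒ ω_n = 1.609 rad/s, and ζ = 3.8/(2ω_n) = 1.18.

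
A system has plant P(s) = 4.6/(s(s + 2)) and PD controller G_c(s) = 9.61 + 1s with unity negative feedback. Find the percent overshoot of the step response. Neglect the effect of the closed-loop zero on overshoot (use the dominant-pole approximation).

Forward path: (9.61 + 1s)·4.6/(s(s+2)). The closed-loop characteristic equation is s² + (2 + 4.6·1)s + 4.6·9.61 = 0.
That is s² + 6.6s + 44.21 = 0, so ω_n = 6.649 rad/s and ζ = 6.6/(2·6.649) = 0.4963.
%OS = 100·exp(−πζ/√(1−ζ²)) = 16.6%.

16.6%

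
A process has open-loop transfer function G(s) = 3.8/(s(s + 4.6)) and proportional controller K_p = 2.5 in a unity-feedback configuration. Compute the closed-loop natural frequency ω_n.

1 + K_p·G(s) = 0 gives s² + 4.6s + 9.5 = 0.
So ω_n² = 9.5 ⇒ ω_n = 3.082 rad/s, and ζ = 4.6/(2ω_n) = 0.746.

ω_n = 3.08 rad/s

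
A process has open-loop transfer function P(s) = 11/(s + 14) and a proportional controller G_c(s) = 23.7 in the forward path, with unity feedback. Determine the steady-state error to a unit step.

0.051

The loop is type 0. Static position error constant K_pos = G_c(0)·P(0) = 23.7·0.7857 = 18.62.
Steady-state error to a unit step: e_ss = 1/(1+K_pos) = 1/19.62 = 0.051.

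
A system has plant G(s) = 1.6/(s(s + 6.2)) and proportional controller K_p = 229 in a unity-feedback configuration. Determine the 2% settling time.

From 1 + K_pG(s) = 0: s² + 6.2s + 366.4 = 0 ⇒ ω_n = 19.14, ζ = 0.162.
2% settling time T_s ≈ 4/(ζω_n) = 4/3.1 = 1.29 s.

T_s ≈ 1.29 s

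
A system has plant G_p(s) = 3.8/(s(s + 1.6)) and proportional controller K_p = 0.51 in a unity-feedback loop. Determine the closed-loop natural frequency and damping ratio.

The closed-loop denominator is s(s+1.6) + 0.51·3.8 = s² + 1.6s + 1.938.
Matching s² + 2ζω_n s + ω_n²: ω_n = √1.938 = 1.392 rad/s and 2ζω_n = 1.6, so ζ = 1.6/(2·1.392) = 0.575.

ω_n = 1.39 rad/s, ζ = 0.575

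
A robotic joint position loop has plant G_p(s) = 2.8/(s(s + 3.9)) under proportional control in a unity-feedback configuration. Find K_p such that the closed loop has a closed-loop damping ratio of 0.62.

Closed-loop characteristic equation: s² + 3.9s + K_p·2.8 = 0.
So ω_n = √(2.8K_p) and 2ζω_n = 3.9, giving ζ = 3.9/(2√(2.8K_p)).
Setting ζ = 0.62: √(2.8K_p) = 3.9/(2·0.62) = 3.145, so K_p = 9.892/2.8 = 3.53.

K_p = 3.53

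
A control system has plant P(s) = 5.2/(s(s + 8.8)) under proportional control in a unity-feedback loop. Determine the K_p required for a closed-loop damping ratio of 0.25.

Closed-loop characteristic equation: s² + 8.8s + K_p·5.2 = 0.
So ω_n = √(5.2K_p) and 2ζω_n = 8.8, giving ζ = 8.8/(2√(5.2K_p)).
Setting ζ = 0.25: √(5.2K_p) = 8.8/(2·0.25) = 17.6, so K_p = 309.8/5.2 = 59.6.

K_p = 59.6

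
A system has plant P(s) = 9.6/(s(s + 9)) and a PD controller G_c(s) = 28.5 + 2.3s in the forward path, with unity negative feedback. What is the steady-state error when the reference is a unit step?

The open loop G_c(s)P(s) has a pole at the origin (type 1), so the static position error constant is infinite and e_ss = 1/(1+∞) = 0.

0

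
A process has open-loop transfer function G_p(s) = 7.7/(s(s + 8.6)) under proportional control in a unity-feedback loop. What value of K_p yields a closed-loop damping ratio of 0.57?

Closed-loop characteristic equation: s² + 8.6s + K_p·7.7 = 0.
So ω_n = √(7.7K_p) and 2ζω_n = 8.6, giving ζ = 8.6/(2√(7.7K_p)).
Setting ζ = 0.57: √(7.7K_p) = 8.6/(2·0.57) = 7.544, so K_p = 56.91/7.7 = 7.39.

K_p = 7.39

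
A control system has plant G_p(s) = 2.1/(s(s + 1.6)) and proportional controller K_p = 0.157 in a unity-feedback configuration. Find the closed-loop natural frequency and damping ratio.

1 + K_p·G_p(s) = 0 gives s² + 1.6s + 0.3297 = 0.
Matching s² + 2ζω_n s + ω_n²: ω_n = √0.3297 = 0.5742 rad/s and 2ζω_n = 1.6, so ζ = 1.6/(2·0.5742) = 1.39.

ω_n = 0.574 rad/s, ζ = 1.39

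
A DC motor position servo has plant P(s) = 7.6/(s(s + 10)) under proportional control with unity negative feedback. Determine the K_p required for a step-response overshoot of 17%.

From %OS = 100·exp(−πζ/√(1−ζ²)) = 17%, ζ = −ln(0.17)/√(π²+ln²(0.17)) = 0.4913.
Characteristic equation s² + 10s + 7.6K_p = 0 gives ζ = 10/(2√(7.6K_p)).
Setting ζ = 0.4913: √(7.6K_p) = 10/(2·0.4913) = 10.18, so K_p = 103.6/7.6 = 13.6.

K_p = 13.6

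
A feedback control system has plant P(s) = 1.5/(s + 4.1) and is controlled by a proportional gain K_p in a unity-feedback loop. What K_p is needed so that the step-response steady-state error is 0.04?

K_p = 65.6

For a type-0 loop with proportional control, e_ss = 1/(1 + K_p·P(0)).
P(0) = 0.3659. Require 1/(1 + K_p·0.3659) = 0.04, so 1 + 0.3659·K_p = 25.
K_p = (25 − 1)/0.3659 = 65.6.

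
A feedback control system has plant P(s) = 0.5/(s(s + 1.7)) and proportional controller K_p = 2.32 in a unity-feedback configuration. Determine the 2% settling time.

From 1 + K_pP(s) = 0: s² + 1.7s + 1.16 = 0 ⇒ ω_n = 1.077, ζ = 0.7892.
2% settling time T_s ≈ 4/(ζω_n) = 4/0.85 = 4.71 s.

T_s ≈ 4.71 s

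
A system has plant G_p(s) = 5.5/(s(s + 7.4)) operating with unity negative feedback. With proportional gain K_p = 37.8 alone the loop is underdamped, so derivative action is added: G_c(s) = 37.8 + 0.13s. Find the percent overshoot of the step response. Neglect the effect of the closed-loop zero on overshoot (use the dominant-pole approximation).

Forward path: (37.8 + 0.13s)·5.5/(s(s+7.4)). The closed-loop characteristic equation is s² + (7.4 + 5.5·0.13)s + 5.5·37.8 = 0.
That is s² + 8.115s + 207.9 = 0, so ω_n = 14.42 rad/s and ζ = 8.115/(2·14.42) = 0.2814.
%OS = 100·exp(−πζ/√(1−ζ²)) = 39.8%.

39.8%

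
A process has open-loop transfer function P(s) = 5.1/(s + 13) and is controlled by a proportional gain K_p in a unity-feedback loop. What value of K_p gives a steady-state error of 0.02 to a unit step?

K_p = 125

Steady-state error for a unit step on this type-0 loop is 1/(1 + K_p·P(0)).
P(0) = 0.3923. Require 1/(1 + K_p·0.3923) = 0.02, so 1 + 0.3923·K_p = 50.
K_p = (50 − 1)/0.3923 = 125.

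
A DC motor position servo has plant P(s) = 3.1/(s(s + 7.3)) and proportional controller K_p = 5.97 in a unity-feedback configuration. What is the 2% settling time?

Closed-loop characteristic equation: s² + 7.3s + 18.51 = 0, so ω_n = 4.302 rad/s and ζ = 7.3/(2·4.302) = 0.8484.
2% settling time T_s ≈ 4/(ζω_n) = 4/3.65 = 1.1 s.

T_s ≈ 1.1 s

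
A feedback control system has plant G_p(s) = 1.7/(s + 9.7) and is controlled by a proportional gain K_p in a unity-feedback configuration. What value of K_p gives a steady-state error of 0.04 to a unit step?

K_p = 137

The loop is type 0, so e_ss(step) = 1/(1 + K_pos) with K_pos = K_p·G_p(0).
G_p(0) = 0.1753. Require 1/(1 + K_p·0.1753) = 0.04, so 1 + 0.1753·K_p = 25.
K_p = (25 − 1)/0.1753 = 137.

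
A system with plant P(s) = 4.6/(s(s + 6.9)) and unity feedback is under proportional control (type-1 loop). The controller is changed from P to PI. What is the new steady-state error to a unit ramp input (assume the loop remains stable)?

The integrator raises the loop to type 2, so K_v → ∞ and e_ss to a ramp is zero.

0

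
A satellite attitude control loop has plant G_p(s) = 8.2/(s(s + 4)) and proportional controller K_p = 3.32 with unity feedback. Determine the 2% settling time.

From 1 + K_pG_p(s) = 0: s² + 4s + 27.22 = 0 ⇒ ω_n = 5.218, ζ = 0.3833.
2% settling time T_s ≈ 4/(ζω_n) = 4/2 = 2 s.

T_s ≈ 2 s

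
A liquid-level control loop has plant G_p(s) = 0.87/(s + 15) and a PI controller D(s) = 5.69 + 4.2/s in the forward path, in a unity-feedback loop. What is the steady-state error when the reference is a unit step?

0

The open loop D(s)G_p(s) has a pole at the origin (type 1), so the static position error constant is infinite and e_ss = 1/(1+∞) = 0.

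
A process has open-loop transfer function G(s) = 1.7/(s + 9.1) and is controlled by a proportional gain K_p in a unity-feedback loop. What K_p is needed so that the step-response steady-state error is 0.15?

K_p = 30.3

Steady-state error for a unit step on this type-0 loop is 1/(1 + K_p·G(0)).
G(0) = 0.1868. Require 1/(1 + K_p·0.1868) = 0.15, so 1 + 0.1868·K_p = 6.667.
K_p = (6.667 − 1)/0.1868 = 30.3.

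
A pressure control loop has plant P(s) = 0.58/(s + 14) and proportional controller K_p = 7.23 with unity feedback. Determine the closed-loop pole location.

Closed-loop transfer function: T(s) = K_p·P(s)/(1 + K_p·P(s)) = 4.193/(s + 14 + 4.193) = 4.193/(s + 18.19).
The closed-loop pole is at s = −18.19.

s = -18.19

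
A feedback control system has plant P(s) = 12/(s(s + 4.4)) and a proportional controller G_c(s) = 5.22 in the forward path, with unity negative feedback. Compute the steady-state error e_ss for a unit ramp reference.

The loop has one pole at the origin (type 1). Velocity error constant K_v = lim_{s→0} s·G_c(s)P(s) = 5.22·12/4.4 = 14.24.
Steady-state error to a unit ramp: e_ss = 1/K_v = 0.0702.

0.0702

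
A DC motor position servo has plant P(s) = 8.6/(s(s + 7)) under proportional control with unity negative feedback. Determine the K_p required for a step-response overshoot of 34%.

From %OS = 100·exp(−πζ/√(1−ζ²)) = 34%, ζ = −ln(0.34)/√(π²+ln²(0.34)) = 0.3248.
Characteristic equation s² + 7s + 8.6K_p = 0 gives ζ = 7/(2√(8.6K_p)).
Setting ζ = 0.3248: √(8.6K_p) = 7/(2·0.3248) = 10.78, so K_p = 116.1/8.6 = 13.5.

K_p = 13.5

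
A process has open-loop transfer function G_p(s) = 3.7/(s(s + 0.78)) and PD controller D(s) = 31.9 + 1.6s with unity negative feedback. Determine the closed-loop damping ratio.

Forward path: (31.9 + 1.6s)·3.7/(s(s+0.78)). The closed-loop characteristic equation is s² + (0.78 + 3.7·1.6)s + 3.7·31.9 = 0.
That is s² + 6.7s + 118 = 0, so ω_n = 10.86 rad/s and ζ = 6.7/(2·10.86) = 0.3084.

ζ = 0.308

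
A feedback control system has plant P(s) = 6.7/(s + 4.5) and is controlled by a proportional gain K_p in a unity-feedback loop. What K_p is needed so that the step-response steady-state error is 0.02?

K_p = 32.9

For a type-0 loop with proportional control, e_ss = 1/(1 + K_p·P(0)).
P(0) = 1.489. Require 1/(1 + K_p·1.489) = 0.02, so 1 + 1.489·K_p = 50.
K_p = (50 − 1)/1.489 = 32.9.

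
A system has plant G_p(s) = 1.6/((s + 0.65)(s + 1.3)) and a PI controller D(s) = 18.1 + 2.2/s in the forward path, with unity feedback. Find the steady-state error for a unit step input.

The open loop D(s)G_p(s) has a pole at the origin (type 1), so the static position error constant is infinite and e_ss = 1/(1+∞) = 0.

0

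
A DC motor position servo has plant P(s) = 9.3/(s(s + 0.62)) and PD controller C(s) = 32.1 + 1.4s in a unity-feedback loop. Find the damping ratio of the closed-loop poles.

ζ = 0.395

Forward path: (32.1 + 1.4s)·9.3/(s(s+0.62)). The closed-loop characteristic equation is s² + (0.62 + 9.3·1.4)s + 9.3·32.1 = 0.
That is s² + 13.64s + 298.5 = 0, so ω_n = 17.28 rad/s and ζ = 13.64/(2·17.28) = 0.3947.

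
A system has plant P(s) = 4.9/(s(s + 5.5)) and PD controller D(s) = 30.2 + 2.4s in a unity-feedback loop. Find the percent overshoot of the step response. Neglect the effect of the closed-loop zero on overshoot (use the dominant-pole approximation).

Forward path: (30.2 + 2.4s)·4.9/(s(s+5.5)). The closed-loop characteristic equation is s² + (5.5 + 4.9·2.4)s + 4.9·30.2 = 0.
That is s² + 17.26s + 148 = 0, so ω_n = 12.16 rad/s and ζ = 17.26/(2·12.16) = 0.7094.
%OS = 100·exp(−πζ/√(1−ζ²)) = 4.23%.

4.23%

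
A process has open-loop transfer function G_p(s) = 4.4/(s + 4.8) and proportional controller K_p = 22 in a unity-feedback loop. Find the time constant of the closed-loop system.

τ = 0.00984 s

Closed-loop transfer function: T(s) = K_p·G_p(s)/(1 + K_p·G_p(s)) = 96.8/(s + 4.8 + 96.8) = 96.8/(s + 101.6).
Time constant τ = 1/101.6 = 0.00984 s.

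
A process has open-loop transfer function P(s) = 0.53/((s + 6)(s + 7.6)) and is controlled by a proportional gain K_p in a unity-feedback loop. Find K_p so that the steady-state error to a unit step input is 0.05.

K_p = 1630

For a type-0 loop with proportional control, e_ss = 1/(1 + K_p·P(0)).
P(0) = 0.01162. Require 1/(1 + K_p·0.01162) = 0.05, so 1 + 0.01162·K_p = 20.
K_p = (20 − 1)/0.01162 = 1630.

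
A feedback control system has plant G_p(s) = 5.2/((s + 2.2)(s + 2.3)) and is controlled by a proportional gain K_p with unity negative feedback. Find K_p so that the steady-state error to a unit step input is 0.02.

K_p = 47.7

For a type-0 loop with proportional control, e_ss = 1/(1 + K_p·G_p(0)).
G_p(0) = 1.028. Require 1/(1 + K_p·1.028) = 0.02, so 1 + 1.028·K_p = 50.
K_p = (50 − 1)/1.028 = 47.7.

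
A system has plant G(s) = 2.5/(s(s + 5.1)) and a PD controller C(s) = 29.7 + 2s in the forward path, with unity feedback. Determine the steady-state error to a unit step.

0

The open loop C(s)G(s) has a pole at the origin (type 1), so the static position error constant is infinite and e_ss = 1/(1+∞) = 0.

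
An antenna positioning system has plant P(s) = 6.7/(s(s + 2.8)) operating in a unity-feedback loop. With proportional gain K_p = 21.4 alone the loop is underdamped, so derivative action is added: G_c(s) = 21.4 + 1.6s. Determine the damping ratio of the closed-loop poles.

Forward path: (21.4 + 1.6s)·6.7/(s(s+2.8)). The closed-loop characteristic equation is s² + (2.8 + 6.7·1.6)s + 6.7·21.4 = 0.
That is s² + 13.52s + 143.4 = 0, so ω_n = 11.97 rad/s and ζ = 13.52/(2·11.97) = 0.5645.

ζ = 0.565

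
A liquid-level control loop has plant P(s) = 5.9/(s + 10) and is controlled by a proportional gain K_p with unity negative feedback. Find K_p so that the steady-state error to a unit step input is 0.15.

The loop is type 0, so e_ss(step) = 1/(1 + K_pos) with K_pos = K_p·P(0).
P(0) = 0.59. Require 1/(1 + K_p·0.59) = 0.15, so 1 + 0.59·K_p = 6.667.
K_p = (6.667 − 1)/0.59 = 9.6.

K_p = 9.6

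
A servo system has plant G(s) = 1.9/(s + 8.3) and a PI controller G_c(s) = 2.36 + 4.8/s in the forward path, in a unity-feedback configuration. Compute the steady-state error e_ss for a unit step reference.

0

The open loop G_c(s)G(s) has a pole at the origin (type 1), so the static position error constant is infinite and e_ss = 1/(1+∞) = 0.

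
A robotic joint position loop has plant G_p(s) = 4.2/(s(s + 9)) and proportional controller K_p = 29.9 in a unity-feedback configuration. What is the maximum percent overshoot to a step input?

25.2%

From 1 + K_pG_p(s) = 0: s² + 9s + 125.6 = 0 ⇒ ω_n = 11.21, ζ = 0.4016.
%OS = 100·exp(−πζ/√(1−ζ²)) = 100·exp(−π·0.4016/√0.8387) = 25.2%.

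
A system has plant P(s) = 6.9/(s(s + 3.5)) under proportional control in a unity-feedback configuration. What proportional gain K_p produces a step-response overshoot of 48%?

K_p = 8.58

From %OS = 100·exp(−πζ/√(1−ζ²)) = 48%, ζ = −ln(0.48)/√(π²+ln²(0.48)) = 0.2275.
Characteristic equation s² + 3.5s + 6.9K_p = 0 gives ζ = 3.5/(2√(6.9K_p)).
Setting ζ = 0.2275: √(6.9K_p) = 3.5/(2·0.2275) = 7.692, so K_p = 59.17/6.9 = 8.58.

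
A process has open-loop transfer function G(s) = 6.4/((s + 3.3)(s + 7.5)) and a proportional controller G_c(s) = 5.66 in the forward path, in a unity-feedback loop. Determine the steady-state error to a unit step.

0.406

The loop is type 0. Static position error constant K_pos = G_c(0)·G(0) = 5.66·0.2586 = 1.464.
Steady-state error to a unit step: e_ss = 1/(1+K_pos) = 1/2.464 = 0.406.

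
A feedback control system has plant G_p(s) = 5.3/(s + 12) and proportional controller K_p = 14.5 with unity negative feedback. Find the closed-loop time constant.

Closed-loop transfer function: T(s) = K_p·G_p(s)/(1 + K_p·G_p(s)) = 76.85/(s + 12 + 76.85) = 76.85/(s + 88.85).
Time constant τ = 1/88.85 = 0.0113 s.

τ = 0.0113 s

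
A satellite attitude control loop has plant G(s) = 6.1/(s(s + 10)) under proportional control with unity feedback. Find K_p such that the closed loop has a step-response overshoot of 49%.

K_p = 83.6

From %OS = 100·exp(−πζ/√(1−ζ²)) = 49%, ζ = −ln(0.49)/√(π²+ln²(0.49)) = 0.2214.
Characteristic equation s² + 10s + 6.1K_p = 0 gives ζ = 10/(2√(6.1K_p)).
Setting ζ = 0.2214: √(6.1K_p) = 10/(2·0.2214) = 22.58, so K_p = 509.9/6.1 = 83.6.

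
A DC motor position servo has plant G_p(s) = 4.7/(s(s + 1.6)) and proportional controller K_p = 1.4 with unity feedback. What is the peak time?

T_p = 1.29 s

The closed-loop denominator s² + 1.6s + 6.58 gives ω_n = √6.58 = 2.565 and ζ = 1.6/(2ω_n) = 0.3119.
Damped frequency ω_d = ω_n√(1−ζ²) = 2.437 rad/s, so peak time T_p = π/ω_d = 1.29 s.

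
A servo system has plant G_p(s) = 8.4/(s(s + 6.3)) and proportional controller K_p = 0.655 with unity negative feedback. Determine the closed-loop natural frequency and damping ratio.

ω_n = 2.35 rad/s, ζ = 1.34

1 + K_p·G_p(s) = 0 gives s² + 6.3s + 5.502 = 0.
Matching s² + 2ζω_n s + ω_n²: ω_n = √5.502 = 2.346 rad/s and 2ζω_n = 6.3, so ζ = 6.3/(2·2.346) = 1.34.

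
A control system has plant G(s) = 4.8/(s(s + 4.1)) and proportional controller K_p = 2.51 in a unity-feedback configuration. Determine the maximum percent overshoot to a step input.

From 1 + K_pG(s) = 0: s² + 4.1s + 12.05 = 0 ⇒ ω_n = 3.471, ζ = 0.5906.
%OS = 100·exp(−πζ/√(1−ζ²)) = 100·exp(−π·0.5906/√0.6512) = 10%.

10%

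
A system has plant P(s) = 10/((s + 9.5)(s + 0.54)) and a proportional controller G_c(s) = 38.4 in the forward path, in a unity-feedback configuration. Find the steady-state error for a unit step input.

0.0132

The loop is type 0. Static position error constant K_pos = G_c(0)·P(0) = 38.4·1.949 = 74.85.
Steady-state error to a unit step: e_ss = 1/(1+K_pos) = 1/75.85 = 0.0132.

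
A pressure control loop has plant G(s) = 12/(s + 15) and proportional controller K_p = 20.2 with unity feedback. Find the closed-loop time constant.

τ = 0.00389 s

Closed-loop transfer function: T(s) = K_p·G(s)/(1 + K_p·G(s)) = 242.4/(s + 15 + 242.4) = 242.4/(s + 257.4).
Time constant τ = 1/257.4 = 0.00389 s.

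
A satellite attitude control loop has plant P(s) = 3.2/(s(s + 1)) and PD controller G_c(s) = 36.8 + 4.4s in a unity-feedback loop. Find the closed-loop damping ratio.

Forward path: (36.8 + 4.4s)·3.2/(s(s+1)). The closed-loop characteristic equation is s² + (1 + 3.2·4.4)s + 3.2·36.8 = 0.
That is s² + 15.08s + 117.8 = 0, so ω_n = 10.85 rad/s and ζ = 15.08/(2·10.85) = 0.6948.

ζ = 0.695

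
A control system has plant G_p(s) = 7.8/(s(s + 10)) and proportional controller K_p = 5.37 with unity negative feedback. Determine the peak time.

T_p = 0.765 s

The closed-loop denominator s² + 10s + 41.89 gives ω_n = √41.89 = 6.472 and ζ = 10/(2ω_n) = 0.7726.
Damped frequency ω_d = ω_n√(1−ζ²) = 4.109 rad/s, so peak time T_p = π/ω_d = 0.765 s.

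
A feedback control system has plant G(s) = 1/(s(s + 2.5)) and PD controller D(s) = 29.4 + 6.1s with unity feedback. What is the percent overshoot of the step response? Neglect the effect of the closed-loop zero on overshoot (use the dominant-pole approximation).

1.67%

Forward path: (29.4 + 6.1s)·1/(s(s+2.5)). The closed-loop characteristic equation is s² + (2.5 + 1·6.1)s + 1·29.4 = 0.
That is s² + 8.6s + 29.4 = 0, so ω_n = 5.422 rad/s and ζ = 8.6/(2·5.422) = 0.793.
%OS = 100·exp(−πζ/√(1−ζ²)) = 1.67%.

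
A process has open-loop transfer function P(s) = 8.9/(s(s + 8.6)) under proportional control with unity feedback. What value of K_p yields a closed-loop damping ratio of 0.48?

K_p = 9.02

Closed-loop characteristic equation: s² + 8.6s + K_p·8.9 = 0.
So ω_n = √(8.9K_p) and 2ζω_n = 8.6, giving ζ = 8.6/(2√(8.9K_p)).
Setting ζ = 0.48: √(8.9K_p) = 8.6/(2·0.48) = 8.958, so K_p = 80.25/8.9 = 9.02.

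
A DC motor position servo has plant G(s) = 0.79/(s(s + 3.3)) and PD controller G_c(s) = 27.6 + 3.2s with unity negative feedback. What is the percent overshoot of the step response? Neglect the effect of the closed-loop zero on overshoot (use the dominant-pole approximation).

8.13%

Forward path: (27.6 + 3.2s)·0.79/(s(s+3.3)). The closed-loop characteristic equation is s² + (3.3 + 0.79·3.2)s + 0.79·27.6 = 0.
That is s² + 5.828s + 21.8 = 0, so ω_n = 4.669 rad/s and ζ = 5.828/(2·4.669) = 0.6241.
%OS = 100·exp(−πζ/√(1−ζ²)) = 8.13%.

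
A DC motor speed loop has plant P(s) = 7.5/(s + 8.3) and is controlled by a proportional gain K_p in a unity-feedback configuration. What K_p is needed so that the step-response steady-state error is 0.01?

Steady-state error for a unit step on this type-0 loop is 1/(1 + K_p·P(0)).
P(0) = 0.9036. Require 1/(1 + K_p·0.9036) = 0.01, so 1 + 0.9036·K_p = 100.
K_p = (100 − 1)/0.9036 = 110.

K_p = 110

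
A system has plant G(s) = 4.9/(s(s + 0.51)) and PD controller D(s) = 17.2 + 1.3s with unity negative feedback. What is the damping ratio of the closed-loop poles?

Forward path: (17.2 + 1.3s)·4.9/(s(s+0.51)). The closed-loop characteristic equation is s² + (0.51 + 4.9·1.3)s + 4.9·17.2 = 0.
That is s² + 6.88s + 84.28 = 0, so ω_n = 9.18 rad/s and ζ = 6.88/(2·9.18) = 0.3747.

ζ = 0.375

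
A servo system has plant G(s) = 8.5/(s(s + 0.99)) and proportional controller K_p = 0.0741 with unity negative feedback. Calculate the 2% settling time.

The closed-loop denominator s² + 0.99s + 0.6299 gives ω_n = √0.6299 = 0.7936 and ζ = 0.99/(2ω_n) = 0.6237.
2% settling time T_s ≈ 4/(ζω_n) = 4/0.495 = 8.08 s.

T_s ≈ 8.08 s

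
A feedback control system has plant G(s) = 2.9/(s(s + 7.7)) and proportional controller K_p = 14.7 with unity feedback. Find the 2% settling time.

T_s ≈ 1.04 s

The closed-loop denominator s² + 7.7s + 42.63 gives ω_n = √42.63 = 6.529 and ζ = 7.7/(2ω_n) = 0.5897.
2% settling time T_s ≈ 4/(ζω_n) = 4/3.85 = 1.04 s.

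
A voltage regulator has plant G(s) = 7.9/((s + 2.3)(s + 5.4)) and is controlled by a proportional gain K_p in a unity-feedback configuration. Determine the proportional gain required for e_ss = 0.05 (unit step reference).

K_p = 29.9

The loop is type 0, so e_ss(step) = 1/(1 + K_pos) with K_pos = K_p·G(0).
G(0) = 0.6361. Require 1/(1 + K_p·0.6361) = 0.05, so 1 + 0.6361·K_p = 20.
K_p = (20 − 1)/0.6361 = 29.9.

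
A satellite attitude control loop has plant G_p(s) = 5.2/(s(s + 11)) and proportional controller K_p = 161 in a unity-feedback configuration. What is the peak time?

T_p = 0.111 s

From 1 + K_pG_p(s) = 0: s² + 11s + 837.2 = 0 ⇒ ω_n = 28.93, ζ = 0.1901.
Damped frequency ω_d = ω_n√(1−ζ²) = 28.41 rad/s, so peak time T_p = π/ω_d = 0.111 s.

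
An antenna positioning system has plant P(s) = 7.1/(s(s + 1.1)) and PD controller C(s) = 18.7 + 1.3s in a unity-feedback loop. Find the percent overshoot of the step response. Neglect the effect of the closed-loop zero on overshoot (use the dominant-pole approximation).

Forward path: (18.7 + 1.3s)·7.1/(s(s+1.1)). The closed-loop characteristic equation is s² + (1.1 + 7.1·1.3)s + 7.1·18.7 = 0.
That is s² + 10.33s + 132.8 = 0, so ω_n = 11.52 rad/s and ζ = 10.33/(2·11.52) = 0.4483.
%OS = 100·exp(−πζ/√(1−ζ²)) = 20.7%.

20.7%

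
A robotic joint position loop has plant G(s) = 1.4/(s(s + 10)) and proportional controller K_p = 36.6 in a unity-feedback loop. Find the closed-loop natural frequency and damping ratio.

With unity feedback the closed-loop characteristic equation is s² + 10s + 36.6·1.4 = s² + 10s + 51.24 = 0.
Matching s² + 2ζω_n s + ω_n²: ω_n = √51.24 = 7.158 rad/s and 2ζω_n = 10, so ζ = 10/(2·7.158) = 0.698.

ω_n = 7.16 rad/s, ζ = 0.698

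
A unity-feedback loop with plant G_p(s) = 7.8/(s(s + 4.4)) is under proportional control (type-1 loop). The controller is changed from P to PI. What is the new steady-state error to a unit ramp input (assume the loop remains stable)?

The integrator raises the loop to type 2, so K_v → ∞ and e_ss to a ramp is zero.

0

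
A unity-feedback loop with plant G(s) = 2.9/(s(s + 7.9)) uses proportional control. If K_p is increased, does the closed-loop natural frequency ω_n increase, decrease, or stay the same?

increase

ω_n = √(2.9·K_p), which grows with K_p.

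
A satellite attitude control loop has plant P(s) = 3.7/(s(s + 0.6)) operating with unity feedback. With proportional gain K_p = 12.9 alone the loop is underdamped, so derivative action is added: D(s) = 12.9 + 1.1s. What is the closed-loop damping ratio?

Forward path: (12.9 + 1.1s)·3.7/(s(s+0.6)). The closed-loop characteristic equation is s² + (0.6 + 3.7·1.1)s + 3.7·12.9 = 0.
That is s² + 4.67s + 47.73 = 0, so ω_n = 6.909 rad/s and ζ = 4.67/(2·6.909) = 0.338.

ζ = 0.338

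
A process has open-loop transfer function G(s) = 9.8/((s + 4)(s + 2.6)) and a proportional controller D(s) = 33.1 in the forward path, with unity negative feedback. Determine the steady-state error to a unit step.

The loop is type 0. Static position error constant K_pos = D(0)·G(0) = 33.1·0.9423 = 31.19.
Steady-state error to a unit step: e_ss = 1/(1+K_pos) = 1/32.19 = 0.0311.

0.0311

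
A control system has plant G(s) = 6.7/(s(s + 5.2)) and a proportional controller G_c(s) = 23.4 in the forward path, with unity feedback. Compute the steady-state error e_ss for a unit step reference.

The open loop G_c(s)G(s) has a pole at the origin (type 1), so the static position error constant is infinite and e_ss = 1/(1+∞) = 0.

0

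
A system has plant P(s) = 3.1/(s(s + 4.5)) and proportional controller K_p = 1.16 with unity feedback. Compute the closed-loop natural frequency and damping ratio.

1 + K_p·P(s) = 0 gives s² + 4.5s + 3.596 = 0.
So ω_n² = 3.596 ⇒ ω_n = 1.896 rad/s, and ζ = 4.5/(2ω_n) = 1.19.

ω_n = 1.9 rad/s, ζ = 1.19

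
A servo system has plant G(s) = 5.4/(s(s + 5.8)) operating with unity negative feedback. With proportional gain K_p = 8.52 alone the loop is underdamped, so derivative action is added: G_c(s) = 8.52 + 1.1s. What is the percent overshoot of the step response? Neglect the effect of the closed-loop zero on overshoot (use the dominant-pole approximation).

0.44%

Forward path: (8.52 + 1.1s)·5.4/(s(s+5.8)). The closed-loop characteristic equation is s² + (5.8 + 5.4·1.1)s + 5.4·8.52 = 0.
That is s² + 11.74s + 46.01 = 0, so ω_n = 6.783 rad/s and ζ = 11.74/(2·6.783) = 0.8654.
%OS = 100·exp(−πζ/√(1−ζ²)) = 0.44%.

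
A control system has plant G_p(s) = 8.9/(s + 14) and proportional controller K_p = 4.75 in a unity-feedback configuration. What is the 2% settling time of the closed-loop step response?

Closed-loop transfer function: T(s) = K_p·G_p(s)/(1 + K_p·G_p(s)) = 42.27/(s + 14 + 42.27) = 42.27/(s + 56.27).
Time constant τ = 1/56.27 = 0.01777 s, so the 2% settling time is about 4τ = 0.0711 s.

T_s ≈ 0.0711 s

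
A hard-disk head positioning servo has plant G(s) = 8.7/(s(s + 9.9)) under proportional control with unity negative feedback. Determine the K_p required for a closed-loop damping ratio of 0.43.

Closed-loop characteristic equation: s² + 9.9s + K_p·8.7 = 0.
So ω_n = √(8.7K_p) and 2ζω_n = 9.9, giving ζ = 9.9/(2√(8.7K_p)).
Setting ζ = 0.43: √(8.7K_p) = 9.9/(2·0.43) = 11.51, so K_p = 132.5/8.7 = 15.2.

K_p = 15.2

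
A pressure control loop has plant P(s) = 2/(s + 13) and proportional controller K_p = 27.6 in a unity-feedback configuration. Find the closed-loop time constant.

Closed-loop transfer function: T(s) = K_p·P(s)/(1 + K_p·P(s)) = 55.2/(s + 13 + 55.2) = 55.2/(s + 68.2).
Time constant τ = 1/68.2 = 0.0147 s.

τ = 0.0147 s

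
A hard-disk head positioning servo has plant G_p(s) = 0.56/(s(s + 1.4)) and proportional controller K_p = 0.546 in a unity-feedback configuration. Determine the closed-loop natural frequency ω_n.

With unity feedback the closed-loop characteristic equation is s² + 1.4s + 0.546·0.56 = s² + 1.4s + 0.3058 = 0.
Matching s² + 2ζω_n s + ω_n²: ω_n = √0.3058 = 0.553 rad/s and 2ζω_n = 1.4, so ζ = 1.4/(2·0.553) = 1.27.

ω_n = 0.553 rad/s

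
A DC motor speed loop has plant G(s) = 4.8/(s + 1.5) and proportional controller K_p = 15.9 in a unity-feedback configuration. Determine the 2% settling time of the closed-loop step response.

T_s ≈ 0.0514 s

Closed-loop transfer function: T(s) = K_p·G(s)/(1 + K_p·G(s)) = 76.32/(s + 1.5 + 76.32) = 76.32/(s + 77.82).
Time constant τ = 1/77.82 = 0.01285 s, so the 2% settling time is about 4τ = 0.0514 s.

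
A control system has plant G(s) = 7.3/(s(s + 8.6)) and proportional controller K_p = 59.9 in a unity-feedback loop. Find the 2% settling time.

T_s ≈ 0.93 s

The closed-loop denominator s² + 8.6s + 437.3 gives ω_n = √437.3 = 20.91 and ζ = 8.6/(2ω_n) = 0.2056.
2% settling time T_s ≈ 4/(ζω_n) = 4/4.3 = 0.93 s.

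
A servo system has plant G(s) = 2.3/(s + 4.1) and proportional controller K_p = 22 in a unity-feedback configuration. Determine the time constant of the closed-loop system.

τ = 0.0183 s

Closed-loop transfer function: T(s) = K_p·G(s)/(1 + K_p·G(s)) = 50.6/(s + 4.1 + 50.6) = 50.6/(s + 54.7).
Time constant τ = 1/54.7 = 0.0183 s.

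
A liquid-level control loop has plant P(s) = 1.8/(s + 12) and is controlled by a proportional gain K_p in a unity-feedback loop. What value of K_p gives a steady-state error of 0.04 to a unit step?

For a type-0 loop with proportional control, e_ss = 1/(1 + K_p·P(0)).
P(0) = 0.15. Require 1/(1 + K_p·0.15) = 0.04, so 1 + 0.15·K_p = 25.
K_p = (25 − 1)/0.15 = 160.

K_p = 160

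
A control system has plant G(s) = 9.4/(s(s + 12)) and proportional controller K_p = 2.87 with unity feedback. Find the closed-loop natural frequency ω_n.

ω_n = 5.19 rad/s

1 + K_p·G(s) = 0 gives s² + 12s + 26.98 = 0.
Matching s² + 2ζω_n s + ω_n²: ω_n = √26.98 = 5.194 rad/s and 2ζω_n = 12, so ζ = 12/(2·5.194) = 1.16.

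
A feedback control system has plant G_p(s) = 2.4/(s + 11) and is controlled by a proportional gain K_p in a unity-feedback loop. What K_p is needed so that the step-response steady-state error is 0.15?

K_p = 26

Steady-state error for a unit step on this type-0 loop is 1/(1 + K_p·G_p(0)).
G_p(0) = 0.2182. Require 1/(1 + K_p·0.2182) = 0.15, so 1 + 0.2182·K_p = 6.667.
K_p = (6.667 − 1)/0.2182 = 26.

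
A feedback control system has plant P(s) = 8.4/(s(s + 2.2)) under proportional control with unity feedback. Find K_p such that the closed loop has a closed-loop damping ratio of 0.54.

Closed-loop characteristic equation: s² + 2.2s + K_p·8.4 = 0.
So ω_n = √(8.4K_p) and 2ζω_n = 2.2, giving ζ = 2.2/(2√(8.4K_p)).
Setting ζ = 0.54: √(8.4K_p) = 2.2/(2·0.54) = 2.037, so K_p = 4.15/8.4 = 0.494.

K_p = 0.494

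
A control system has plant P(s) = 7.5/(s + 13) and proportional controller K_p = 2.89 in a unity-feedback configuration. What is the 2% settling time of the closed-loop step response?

T_s ≈ 0.115 s

Closed-loop transfer function: T(s) = K_p·P(s)/(1 + K_p·P(s)) = 21.68/(s + 13 + 21.68) = 21.68/(s + 34.67).
Time constant τ = 1/34.67 = 0.02884 s, so the 2% settling time is about 4τ = 0.115 s.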